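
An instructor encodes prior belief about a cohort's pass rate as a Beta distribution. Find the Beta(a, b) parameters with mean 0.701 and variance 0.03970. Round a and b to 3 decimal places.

Let s = a+b. The Beta variance is μ(1−μ)/(s+1).
So s+1 = μ(1−μ)/σ² = (0.701×0.299)/0.03970 = 0.209599/0.03970 = 5.2796, giving s = 4.2796.
Then a = μs = 0.701×4.2796 = 3.000 and b = (1−μ)s = 0.299×4.2796 = 1.280.

a = 3.000, b = 1.280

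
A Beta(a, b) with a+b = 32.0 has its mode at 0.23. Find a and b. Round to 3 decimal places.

Mode = (a−1)/(κ−2) with κ = a+b, so a−1 = 0.23·30.0 = 6.900.
a = 7.900; b = κ − a = 24.100.

a = 7.900, b = 24.100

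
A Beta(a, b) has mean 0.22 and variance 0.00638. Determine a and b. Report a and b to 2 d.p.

a = 5.70, b = 20.20

Let s = a+b. The Beta variance is μ(1−μ)/(s+1).
So s+1 = μ(1−μ)/σ² = (0.22×0.78)/0.00638 = 0.1716/0.00638 = 26.8966, giving s = 25.8966.
Then a = μs = 0.22×25.8966 = 5.70 and b = (1−μ)s = 0.78×25.8966 = 20.20.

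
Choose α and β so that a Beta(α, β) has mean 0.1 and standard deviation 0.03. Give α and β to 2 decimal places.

σ² = 0.03² = 0.0009.
With s = α+β, Var = μ(1−μ)/(s+1), so s+1 = (0.1×0.9)/0.0009 = 100.0000 and s = 99.0000.
α = μs = 9.90, β = (1−μ)s = 89.10.

α = 9.90, β = 89.10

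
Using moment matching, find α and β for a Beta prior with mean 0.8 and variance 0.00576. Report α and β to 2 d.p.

Let s = α+β. The Beta variance is μ(1−μ)/(s+1).
So s+1 = μ(1−μ)/σ² = (0.8×0.2)/0.00576 = 0.16/0.00576 = 27.7778, giving s = 26.7778.
Then α = μs = 0.8×26.7778 = 21.42 and β = (1−μ)s = 0.2×26.7778 = 5.36.

α = 21.42, β = 5.36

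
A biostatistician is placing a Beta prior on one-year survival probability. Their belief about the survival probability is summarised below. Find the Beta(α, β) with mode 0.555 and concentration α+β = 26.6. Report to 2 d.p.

Mode = (α−1)/(κ−2) with κ = α+β, so α−1 = 0.555·24.6 = 13.65.
α = 14.65; β = κ − α = 11.95.

α = 14.65, β = 11.95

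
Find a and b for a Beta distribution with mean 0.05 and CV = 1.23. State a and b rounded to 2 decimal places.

a = 0.58, b = 10.98

Var = (CV·μ)² = (1.23×0.05)² = 0.003782.
a+b = μ(1−μ)/Var − 1 = 0.0475/0.003782 − 1 = 11.5587.
Thus a = 0.05·11.5587 = 0.58 and b = 0.95·11.5587 = 10.98.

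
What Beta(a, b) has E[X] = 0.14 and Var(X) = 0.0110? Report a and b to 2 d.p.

By moment matching, a+b = μ(1−μ)/σ² − 1 = (0.14·0.86)/0.0110 − 1 = 10.9455 − 1 = 9.9455.
Since a/(a+b) = μ, a = 0.14·9.9455 = 1.39 and b = 0.86·9.9455 = 8.55.

a = 1.39, b = 8.55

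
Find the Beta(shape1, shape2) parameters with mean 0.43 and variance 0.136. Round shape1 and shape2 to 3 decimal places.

shape1 = 0.345, shape2 = 0.457

By moment matching, shape1+shape2 = μ(1−μ)/σ² − 1 = (0.43·0.57)/0.136 − 1 = 1.8022 − 1 = 0.8022.
Since shape1/(shape1+shape2) = μ, shape1 = 0.43·0.8022 = 0.345 and shape2 = 0.57·0.8022 = 0.457.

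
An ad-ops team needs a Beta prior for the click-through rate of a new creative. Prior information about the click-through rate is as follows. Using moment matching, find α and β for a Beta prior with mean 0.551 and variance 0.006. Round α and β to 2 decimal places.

α = 22.17, β = 18.06

By moment matching, α+β = μ(1−μ)/σ² − 1 = (0.551·0.449)/0.006 − 1 = 41.2332 − 1 = 40.2332.
Since α/(α+β) = μ, α = 0.551·40.2332 = 22.17 and β = 0.449·40.2332 = 18.06.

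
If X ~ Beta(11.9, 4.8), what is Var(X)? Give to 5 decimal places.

α+β = 16.7 and αβ = 57.12, so Var = αβ/[(α+β)²(α+β+1)] = 57.12/4936.353 = 0.01157.

0.01157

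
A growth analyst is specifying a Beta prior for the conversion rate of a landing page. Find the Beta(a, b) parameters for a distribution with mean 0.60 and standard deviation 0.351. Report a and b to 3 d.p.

a = 0.569, b = 0.379

σ² = 0.351² = 0.123201.
With s = a+b, Var = μ(1−μ)/(s+1), so s+1 = (0.60×0.40)/0.123201 = 1.9480 and s = 0.9480.
a = μs = 0.569, b = (1−μ)s = 0.379.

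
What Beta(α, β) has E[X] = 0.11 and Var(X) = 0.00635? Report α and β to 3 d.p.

Write ν = α+β; then α = μν and Var = μ(1−μ)/(ν+1).
ν = μ(1−μ)/Var − 1 = 0.0979/0.00635 − 1 = 14.4173.
α = 0.11·14.4173 = 1.586, β = 0.89·14.4173 = 12.831.

α = 1.586, β = 12.831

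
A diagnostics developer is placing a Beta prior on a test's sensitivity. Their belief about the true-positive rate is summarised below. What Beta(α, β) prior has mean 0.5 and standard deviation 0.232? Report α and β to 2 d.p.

σ² = 0.232² = 0.053824.
With s = α+β, Var = μ(1−μ)/(s+1), so s+1 = (0.5×0.5)/0.053824 = 4.6448 and s = 3.6448.
α = μs = 1.82, β = (1−μ)s = 1.82.

α = 1.82, β = 1.82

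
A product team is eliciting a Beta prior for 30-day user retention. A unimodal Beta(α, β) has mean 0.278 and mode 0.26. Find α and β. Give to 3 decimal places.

Let s = α+β. Mean gives α = μs = 0.278s; mode gives (α−1)/(s−2) = 0.26.
Substituting: 0.278s − 1 = 0.26(s−2) = 0.26s − 0.52, so 0.018s = 0.48 and s = 26.6667.
Then α = 0.278×26.6667 = 7.413 and β = s−α = 19.253.

α = 7.413, β = 19.253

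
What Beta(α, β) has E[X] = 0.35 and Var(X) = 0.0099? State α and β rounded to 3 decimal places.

By moment matching, α+β = μ(1−μ)/σ² − 1 = (0.35·0.65)/0.0099 − 1 = 22.9798 − 1 = 21.9798.
Since α/(α+β) = μ, α = 0.35·21.9798 = 7.693 and β = 0.65·21.9798 = 14.287.

α = 7.693, β = 14.287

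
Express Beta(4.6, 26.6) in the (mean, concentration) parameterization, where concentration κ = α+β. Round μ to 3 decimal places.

κ = α+β = 4.6+26.6 = 31.2; μ = α/κ = 4.6/31.2 = 0.147.

μ = 0.147, κ = 31.2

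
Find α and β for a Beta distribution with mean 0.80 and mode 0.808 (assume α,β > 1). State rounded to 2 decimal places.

Let s = α+β. Mean gives α = μs = 0.80s; mode gives (α−1)/(s−2) = 0.808.
Substituting: 0.80s − 1 = 0.808(s−2) = 0.808s − 1.616, so -0.008s = -0.616 and s = 77.0000.
Then α = 0.80×77.0000 = 61.60 and β = s−α = 15.40.

α = 61.60, β = 15.40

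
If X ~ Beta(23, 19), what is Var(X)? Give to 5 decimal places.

0.00576

Var = αβ/[(α+β)²(α+β+1)] = (23×19)/(42²×43) = 437/75852 = 0.00576.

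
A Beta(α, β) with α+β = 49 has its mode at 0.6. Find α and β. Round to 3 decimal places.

α = 29.200, β = 19.800

Mode = (α−1)/(κ−2) with κ = α+β, so α−1 = 0.6·47 = 28.200.
α = 29.200; β = κ − α = 19.800.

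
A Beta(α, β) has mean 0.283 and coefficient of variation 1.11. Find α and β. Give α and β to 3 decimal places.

σ = CV·μ = 1.11×0.283 = 0.31413, so σ² = 0.098678.
s+1 = μ(1−μ)/σ² = 0.202911/0.098678 = 2.0563, so s = α+β = 1.0563.
α = μs = 0.299, β = (1−μ)s = 0.757.

α = 0.299, β = 0.757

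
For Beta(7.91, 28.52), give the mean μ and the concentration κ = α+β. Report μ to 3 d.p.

κ = α+β = 7.91+28.52 = 36.43; μ = α/κ = 7.91/36.43 = 0.217.

μ = 0.217, κ = 36.43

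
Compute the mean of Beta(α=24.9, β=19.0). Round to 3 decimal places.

0.567

The Beta mean is α/(α+β) = 24.9/(24.9+19.0) = 0.567.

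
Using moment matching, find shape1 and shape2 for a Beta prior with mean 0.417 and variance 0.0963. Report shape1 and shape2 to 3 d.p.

By moment matching, shape1+shape2 = μ(1−μ)/σ² − 1 = (0.417·0.583)/0.0963 − 1 = 2.5245 − 1 = 1.5245.
Since shape1/(shape1+shape2) = μ, shape1 = 0.417·1.5245 = 0.636 and shape2 = 0.583·1.5245 = 0.889.

shape1 = 0.636, shape2 = 0.889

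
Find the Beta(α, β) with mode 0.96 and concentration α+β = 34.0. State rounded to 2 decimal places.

α = 31.72, β = 2.28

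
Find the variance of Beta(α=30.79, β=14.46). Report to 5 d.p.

0.00470

α+β = 45.25 and αβ = 445.2234, so Var = αβ/[(α+β)²(α+β+1)] = 445.2234/94699.765625 = 0.00470.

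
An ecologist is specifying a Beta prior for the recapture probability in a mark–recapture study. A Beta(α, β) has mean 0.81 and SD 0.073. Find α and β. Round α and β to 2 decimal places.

α = 22.58, β = 5.30

Variance = 0.073² = 0.005329. The moment-matching identity α+β = μ(1−μ)/Var − 1 gives
α+β = 0.1539/0.005329 − 1 = 27.8797, so α = μ·27.8797 = 22.58 and β = (1−μ)·27.8797 = 5.30.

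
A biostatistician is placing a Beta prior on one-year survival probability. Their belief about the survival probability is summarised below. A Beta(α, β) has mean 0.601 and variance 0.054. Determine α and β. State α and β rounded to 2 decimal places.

α = 2.07, β = 1.37

Let s = α+β. The Beta variance is μ(1−μ)/(s+1).
So s+1 = μ(1−μ)/σ² = (0.601×0.399)/0.054 = 0.239799/0.054 = 4.4407, giving s = 3.4407.
Then α = μs = 0.601×3.4407 = 2.07 and β = (1−μ)s = 0.399×3.4407 = 1.37.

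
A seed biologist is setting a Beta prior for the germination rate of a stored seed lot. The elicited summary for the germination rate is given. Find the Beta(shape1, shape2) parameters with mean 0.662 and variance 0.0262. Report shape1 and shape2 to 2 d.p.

Let s = shape1+shape2. The Beta variance is μ(1−μ)/(s+1).
So s+1 = μ(1−μ)/σ² = (0.662×0.338)/0.0262 = 0.223756/0.0262 = 8.5403, giving s = 7.5403.
Then shape1 = μs = 0.662×7.5403 = 4.99 and shape2 = (1−μ)s = 0.338×7.5403 = 2.55.

shape1 = 4.99, shape2 = 2.55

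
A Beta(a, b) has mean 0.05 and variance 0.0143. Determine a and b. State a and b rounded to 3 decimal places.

a = 0.116, b = 2.206

By moment matching, a+b = μ(1−μ)/σ² − 1 = (0.05·0.95)/0.0143 − 1 = 3.3217 − 1 = 2.3217.
Since a/(a+b) = μ, a = 0.05·2.3217 = 0.116 and b = 0.95·2.3217 = 2.206.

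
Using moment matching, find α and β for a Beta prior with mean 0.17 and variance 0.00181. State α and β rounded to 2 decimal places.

α = 13.08, β = 63.87

By moment matching, α+β = μ(1−μ)/σ² − 1 = (0.17·0.83)/0.00181 − 1 = 77.9558 − 1 = 76.9558.
Since α/(α+β) = μ, α = 0.17·76.9558 = 13.08 and β = 0.83·76.9558 = 63.87.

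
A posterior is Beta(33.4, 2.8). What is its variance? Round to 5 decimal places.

0.00192

α+β = 36.2 and αβ = 93.52, so Var = αβ/[(α+β)²(α+β+1)] = 93.52/48748.368 = 0.00192.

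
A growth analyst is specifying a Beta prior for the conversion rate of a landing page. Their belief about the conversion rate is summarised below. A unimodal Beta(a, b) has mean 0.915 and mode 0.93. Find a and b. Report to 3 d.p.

Let s = a+b. Mean gives a = μs = 0.915s; mode gives (a−1)/(s−2) = 0.93.
Substituting: 0.915s − 1 = 0.93(s−2) = 0.93s − 1.86, so -0.015s = -0.86 and s = 57.3333.
Then a = 0.915×57.3333 = 52.460 and b = s−a = 4.873.

a = 52.460, b = 4.873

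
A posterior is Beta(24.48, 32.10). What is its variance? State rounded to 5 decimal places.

0.00426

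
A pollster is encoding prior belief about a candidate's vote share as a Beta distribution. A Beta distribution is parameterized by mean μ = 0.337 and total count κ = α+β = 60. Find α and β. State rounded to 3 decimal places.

α = μκ = 0.337×60 = 20.220 and β = (1−μ)κ = 0.663×60 = 39.780.

α = 20.220, β = 39.780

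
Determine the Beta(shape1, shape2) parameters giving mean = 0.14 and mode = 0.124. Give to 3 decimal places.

shape1 = 6.580, shape2 = 40.420

Let s = shape1+shape2. Mean gives shape1 = μs = 0.14s; mode gives (shape1−1)/(s−2) = 0.124.
Substituting: 0.14s − 1 = 0.124(s−2) = 0.124s − 0.248, so 0.016s = 0.752 and s = 47.0000.
Then shape1 = 0.14×47.0000 = 6.580 and shape2 = s−shape1 = 40.420.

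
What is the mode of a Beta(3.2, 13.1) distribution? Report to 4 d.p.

0.1538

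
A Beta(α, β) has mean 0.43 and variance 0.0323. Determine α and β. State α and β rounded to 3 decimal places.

α = 2.833, β = 3.755

Write ν = α+β; then α = μν and Var = μ(1−μ)/(ν+1).
ν = μ(1−μ)/Var − 1 = 0.2451/0.0323 − 1 = 6.5882.
α = 0.43·6.5882 = 2.833, β = 0.57·6.5882 = 3.755.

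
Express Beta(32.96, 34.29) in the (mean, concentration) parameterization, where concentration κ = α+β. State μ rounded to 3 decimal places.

μ = 0.490, κ = 67.25

κ = α+β = 32.96+34.29 = 67.25; μ = α/κ = 32.96/67.25 = 0.490.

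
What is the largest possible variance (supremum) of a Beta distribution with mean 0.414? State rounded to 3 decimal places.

0.243

Var = μ(1−μ)/(α+β+1), which approaches μ(1−μ) as α+β → 0.
So the supremum is μ(1−μ) = 0.414×0.586 = 0.243.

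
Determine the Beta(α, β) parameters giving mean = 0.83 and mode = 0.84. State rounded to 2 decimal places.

α = 56.44, β = 11.56

With s = α+β: μ = α/s and mode = (α−1)/(s−2). Eliminating α = μs,
μs − 1 = m(s−2) ⇒ s(μ−m) = 1−2m ⇒ s = -0.68/-0.01 = 68.0000.
So α = μs = 56.44, β = (1−μ)s = 11.56.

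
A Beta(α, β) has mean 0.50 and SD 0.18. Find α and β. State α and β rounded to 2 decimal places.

Variance = 0.18² = 0.0324. The moment-matching identity α+β = μ(1−μ)/Var − 1 gives
α+β = 0.2500/0.0324 − 1 = 6.7160, so α = μ·6.7160 = 3.36 and β = (1−μ)·6.7160 = 3.36.

α = 3.36, β = 3.36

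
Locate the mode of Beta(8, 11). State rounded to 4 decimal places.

0.4118

The density x^(α−1)(1−x)^(β−1) is maximised at (α−1)/(α+β−2) = 7/17 = 0.4118.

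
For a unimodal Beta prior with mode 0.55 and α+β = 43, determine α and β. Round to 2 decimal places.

α = 23.55, β = 19.45

Since the density peak of Beta(α,β) is at (α−1)/(α+β−2),
α = 1 + 0.55(43−2) = 23.55 and β = 43 − 23.55 = 19.45.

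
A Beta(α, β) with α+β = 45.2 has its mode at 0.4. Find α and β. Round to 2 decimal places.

α = 18.28, β = 26.92

For α,β>1 the mode is (α−1)/(α+β−2), so α = mode·(κ−2)+1 = 0.4×43.2+1 = 18.28.
And β = (1−mode)·(κ−2)+1 = 0.6×43.2+1 = 26.92.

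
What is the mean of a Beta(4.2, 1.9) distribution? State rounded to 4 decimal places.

0.6885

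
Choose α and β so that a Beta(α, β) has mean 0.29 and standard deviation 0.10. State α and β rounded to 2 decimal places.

α = 5.68, β = 13.91

σ² = 0.10² = 0.0100.
With s = α+β, Var = μ(1−μ)/(s+1), so s+1 = (0.29×0.71)/0.0100 = 20.5900 and s = 19.5900.
α = μs = 5.68, β = (1−μ)s = 13.91.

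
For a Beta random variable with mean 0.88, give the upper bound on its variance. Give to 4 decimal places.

For fixed mean μ the Beta variance is μ(1−μ)/(α+β+1), increasing as α+β decreases.
Its least upper bound (not attained) is μ(1−μ) = 0.88·0.12 = 0.1056.

0.1056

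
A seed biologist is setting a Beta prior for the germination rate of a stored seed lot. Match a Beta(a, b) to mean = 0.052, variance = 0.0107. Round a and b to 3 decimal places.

a = 0.188, b = 3.420

By moment matching, a+b = μ(1−μ)/σ² − 1 = (0.052·0.948)/0.0107 − 1 = 4.6071 − 1 = 3.6071.
Since a/(a+b) = μ, a = 0.052·3.6071 = 0.188 and b = 0.948·3.6071 = 3.420.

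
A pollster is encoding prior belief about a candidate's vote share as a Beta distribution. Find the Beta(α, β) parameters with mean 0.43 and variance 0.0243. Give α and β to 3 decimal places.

By moment matching, α+β = μ(1−μ)/σ² − 1 = (0.43·0.57)/0.0243 − 1 = 10.0864 − 1 = 9.0864.
Since α/(α+β) = μ, α = 0.43·9.0864 = 3.907 and β = 0.57·9.0864 = 5.179.

α = 3.907, β = 5.179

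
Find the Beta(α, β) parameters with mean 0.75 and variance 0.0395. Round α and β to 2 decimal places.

Write ν = α+β; then α = μν and Var = μ(1−μ)/(ν+1).
ν = μ(1−μ)/Var − 1 = 0.1875/0.0395 − 1 = 3.7468.
α = 0.75·3.7468 = 2.81, β = 0.25·3.7468 = 0.94.

α = 2.81, β = 0.94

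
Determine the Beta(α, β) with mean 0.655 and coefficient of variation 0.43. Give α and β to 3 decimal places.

σ = CV·μ = 0.43×0.655 = 0.28165, so σ² = 0.079327.
s+1 = μ(1−μ)/σ² = 0.225975/0.079327 = 2.8487, so s = α+β = 1.8487.
α = μs = 1.211, β = (1−μ)s = 0.638.

α = 1.211, β = 0.638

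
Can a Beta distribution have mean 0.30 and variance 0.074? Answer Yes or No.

Yes

A Beta with mean μ has variance μ(1−μ)/(α+β+1) < μ(1−μ).
Here μ(1−μ) = 0.30×0.70 = 0.2100, and 0.074 < 0.2100.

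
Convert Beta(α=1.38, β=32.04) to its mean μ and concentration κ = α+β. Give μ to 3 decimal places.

κ = α+β = 1.38+32.04 = 33.42; μ = α/κ = 1.38/33.42 = 0.041.

μ = 0.041, κ = 33.42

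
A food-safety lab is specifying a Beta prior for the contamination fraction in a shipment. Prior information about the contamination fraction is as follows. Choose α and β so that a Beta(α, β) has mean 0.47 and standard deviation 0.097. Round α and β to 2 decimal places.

α = 11.97, β = 13.50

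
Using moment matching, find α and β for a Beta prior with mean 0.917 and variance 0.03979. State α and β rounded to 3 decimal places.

α = 0.837, β = 0.076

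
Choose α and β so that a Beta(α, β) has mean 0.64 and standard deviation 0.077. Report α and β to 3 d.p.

α = 24.230, β = 13.630

Variance = 0.077² = 0.005929. The moment-matching identity α+β = μ(1−μ)/Var − 1 gives
α+β = 0.2304/0.005929 − 1 = 37.8598, so α = μ·37.8598 = 24.230 and β = (1−μ)·37.8598 = 13.630.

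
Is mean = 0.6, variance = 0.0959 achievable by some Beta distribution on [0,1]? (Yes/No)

For any Beta, Var(X) < E[X]·(1−E[X]).
Here μ(1−μ) = 0.6×0.4 = 0.24, and 0.0959 < 0.24.

Yes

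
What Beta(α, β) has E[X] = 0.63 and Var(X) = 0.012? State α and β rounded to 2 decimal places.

α = 11.61, β = 6.82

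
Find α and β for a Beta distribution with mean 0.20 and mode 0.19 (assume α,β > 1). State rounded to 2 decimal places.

Let s = α+β. Mean gives α = μs = 0.20s; mode gives (α−1)/(s−2) = 0.19.
Substituting: 0.20s − 1 = 0.19(s−2) = 0.19s − 0.38, so 0.01s = 0.62 and s = 62.0000.
Then α = 0.20×62.0000 = 12.40 and β = s−α = 49.60.

α = 12.40, β = 49.60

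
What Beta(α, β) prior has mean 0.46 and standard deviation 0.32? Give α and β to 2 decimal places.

σ² = 0.32² = 0.1024.
With s = α+β, Var = μ(1−μ)/(s+1), so s+1 = (0.46×0.54)/0.1024 = 2.4258 and s = 1.4258.
α = μs = 0.66, β = (1−μ)s = 0.77.

α = 0.66, β = 0.77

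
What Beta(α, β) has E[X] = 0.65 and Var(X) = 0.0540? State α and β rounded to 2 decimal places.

By moment matching, α+β = μ(1−μ)/σ² − 1 = (0.65·0.35)/0.0540 − 1 = 4.2130 − 1 = 3.2130.
Since α/(α+β) = μ, α = 0.65·3.2130 = 2.09 and β = 0.35·3.2130 = 1.12.

α = 2.09, β = 1.12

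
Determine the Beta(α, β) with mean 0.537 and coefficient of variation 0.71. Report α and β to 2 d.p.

Var = (CV·μ)² = (0.71×0.537)² = 0.145367.
α+β = μ(1−μ)/Var − 1 = 0.248631/0.145367 − 1 = 0.7104.
Thus α = 0.537·0.7104 = 0.38 and β = 0.463·0.7104 = 0.33.

α = 0.38, β = 0.33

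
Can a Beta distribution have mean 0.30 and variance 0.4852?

No

For any Beta, Var(X) < E[X]·(1−E[X]).
Here μ(1−μ) = 0.30×0.70 = 0.2100, and 0.4852 ≥ 0.2100.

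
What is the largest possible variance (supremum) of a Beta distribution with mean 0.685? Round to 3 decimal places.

Var = μ(1−μ)/(α+β+1), which approaches μ(1−μ) as α+β → 0.
So the supremum is μ(1−μ) = 0.685×0.315 = 0.216.

0.216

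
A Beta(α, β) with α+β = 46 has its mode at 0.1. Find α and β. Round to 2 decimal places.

α = 5.40, β = 40.60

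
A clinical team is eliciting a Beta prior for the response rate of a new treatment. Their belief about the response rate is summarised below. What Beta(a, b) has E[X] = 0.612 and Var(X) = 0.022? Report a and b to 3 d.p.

a = 5.994, b = 3.800

Let s = a+b. The Beta variance is μ(1−μ)/(s+1).
So s+1 = μ(1−μ)/σ² = (0.612×0.388)/0.022 = 0.237456/0.022 = 10.7935, giving s = 9.7935.
Then a = μs = 0.612×9.7935 = 5.994 and b = (1−μ)s = 0.388×9.7935 = 3.800.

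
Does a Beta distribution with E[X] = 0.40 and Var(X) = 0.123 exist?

The Beta variance bound is σ² < μ(1−μ).
Here μ(1−μ) = 0.40×0.60 = 0.2400, and 0.123 < 0.2400.

Yes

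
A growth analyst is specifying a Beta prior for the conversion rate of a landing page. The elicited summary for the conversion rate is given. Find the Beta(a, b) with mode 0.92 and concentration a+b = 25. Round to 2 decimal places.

a = 22.16, b = 2.84

Mode = (a−1)/(κ−2) with κ = a+b, so a−1 = 0.92·23 = 21.16.
a = 22.16; b = κ − a = 2.84.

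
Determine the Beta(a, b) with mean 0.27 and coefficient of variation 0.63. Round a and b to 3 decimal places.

a = 1.569, b = 4.243

Var = (CV·μ)² = (0.63×0.27)² = 0.028934.
a+b = μ(1−μ)/Var − 1 = 0.1971/0.028934 − 1 = 5.8121.
Thus a = 0.27·5.8121 = 1.569 and b = 0.73·5.8121 = 4.243.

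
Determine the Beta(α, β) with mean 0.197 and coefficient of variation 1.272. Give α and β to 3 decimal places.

α = 0.299, β = 1.220

σ = CV·μ = 1.272×0.197 = 0.25058, so σ² = 0.062792.
s+1 = μ(1−μ)/σ² = 0.158191/0.062792 = 2.5193, so s = α+β = 1.5193.
α = μs = 0.299, β = (1−μ)s = 1.220.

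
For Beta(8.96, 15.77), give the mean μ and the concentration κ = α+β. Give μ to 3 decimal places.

μ = 0.362, κ = 24.73

κ = α+β = 8.96+15.77 = 24.73; μ = α/κ = 8.96/24.73 = 0.362.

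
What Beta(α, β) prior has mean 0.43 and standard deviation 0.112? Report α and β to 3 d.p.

α = 7.972, β = 10.567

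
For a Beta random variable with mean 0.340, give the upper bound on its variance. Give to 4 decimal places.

Var = μ(1−μ)/(α+β+1), which approaches μ(1−μ) as α+β → 0.
So the supremum is μ(1−μ) = 0.340×0.660 = 0.2244.

0.2244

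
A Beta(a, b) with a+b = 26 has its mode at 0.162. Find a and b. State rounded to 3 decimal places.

Since the density peak of Beta(a,b) is at (a−1)/(a+b−2),
a = 1 + 0.162(26−2) = 4.888 and b = 26 − 4.888 = 21.112.

a = 4.888, b = 21.112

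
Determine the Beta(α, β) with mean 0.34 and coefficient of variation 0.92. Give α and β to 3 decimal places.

σ = CV·μ = 0.92×0.34 = 0.31280, so σ² = 0.097844.
s+1 = μ(1−μ)/σ² = 0.2244/0.097844 = 2.2935, so s = α+β = 1.2935.
α = μs = 0.440, β = (1−μ)s = 0.854.

α = 0.440, β = 0.854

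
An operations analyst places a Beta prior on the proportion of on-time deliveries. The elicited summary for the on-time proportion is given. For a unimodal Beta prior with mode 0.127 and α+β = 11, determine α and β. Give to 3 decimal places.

α = 2.143, β = 8.857

Mode = (α−1)/(κ−2) with κ = α+β, so α−1 = 0.127·9 = 1.143.
α = 2.143; β = κ − α = 8.857.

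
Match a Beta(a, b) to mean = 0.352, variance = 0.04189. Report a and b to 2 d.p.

By moment matching, a+b = μ(1−μ)/σ² − 1 = (0.352·0.648)/0.04189 − 1 = 5.4451 − 1 = 4.4451.
Since a/(a+b) = μ, a = 0.352·4.4451 = 1.56 and b = 0.648·4.4451 = 2.88.

a = 1.56, b = 2.88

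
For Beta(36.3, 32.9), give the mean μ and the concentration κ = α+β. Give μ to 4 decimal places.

κ = α+β = 36.3+32.9 = 69.2; μ = α/κ = 36.3/69.2 = 0.5246.

μ = 0.5246, κ = 69.2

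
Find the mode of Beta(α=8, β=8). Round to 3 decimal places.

0.500

With α,β > 1, mode = (α−1)/(α+β−2) = 7/14 = 0.500.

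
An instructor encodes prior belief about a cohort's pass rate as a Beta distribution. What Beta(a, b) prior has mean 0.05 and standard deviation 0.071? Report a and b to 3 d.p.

a = 0.421, b = 8.002

Variance = 0.071² = 0.005041. The moment-matching identity a+b = μ(1−μ)/Var − 1 gives
a+b = 0.0475/0.005041 − 1 = 8.4227, so a = μ·8.4227 = 0.421 and b = (1−μ)·8.4227 = 8.002.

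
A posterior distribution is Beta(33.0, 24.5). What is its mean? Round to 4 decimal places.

0.5739

E[X] = α/(α+β) = 33.0/57.5 = 0.5739.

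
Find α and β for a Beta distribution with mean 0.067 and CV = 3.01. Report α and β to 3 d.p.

σ = CV·μ = 3.01×0.067 = 0.20167, so σ² = 0.040671.
s+1 = μ(1−μ)/σ² = 0.062511/0.040671 = 1.5370, so s = α+β = 0.5370.
α = μs = 0.036, β = (1−μ)s = 0.501.

α = 0.036, β = 0.501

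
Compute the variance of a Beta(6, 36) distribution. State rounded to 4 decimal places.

Var = αβ/[(α+β)²(α+β+1)] = (6×36)/(42²×43) = 216/75852 = 0.0028.

0.0028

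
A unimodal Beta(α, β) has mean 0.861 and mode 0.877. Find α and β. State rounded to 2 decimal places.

α = 40.57, β = 6.55

With s = α+β: μ = α/s and mode = (α−1)/(s−2). Eliminating α = μs,
μs − 1 = m(s−2) ⇒ s(μ−m) = 1−2m ⇒ s = -0.754/-0.016 = 47.1250.
So α = μs = 40.57, β = (1−μ)s = 6.55.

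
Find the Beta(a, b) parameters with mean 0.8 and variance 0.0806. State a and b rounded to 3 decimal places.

a = 0.788, b = 0.197

By moment matching, a+b = μ(1−μ)/σ² − 1 = (0.8·0.2)/0.0806 − 1 = 1.9851 − 1 = 0.9851.
Since a/(a+b) = μ, a = 0.8·0.9851 = 0.788 and b = 0.2·0.9851 = 0.197.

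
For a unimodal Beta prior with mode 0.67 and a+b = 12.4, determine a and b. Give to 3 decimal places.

a = 7.968, b = 4.432

Mode = (a−1)/(κ−2) with κ = a+b, so a−1 = 0.67·10.4 = 6.968.
a = 7.968; b = κ − a = 4.432.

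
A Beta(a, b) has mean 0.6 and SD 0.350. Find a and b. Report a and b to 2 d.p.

σ² = 0.350² = 0.122500.
With s = a+b, Var = μ(1−μ)/(s+1), so s+1 = (0.6×0.4)/0.122500 = 1.9592 and s = 0.9592.
a = μs = 0.58, b = (1−μ)s = 0.38.

a = 0.58, b = 0.38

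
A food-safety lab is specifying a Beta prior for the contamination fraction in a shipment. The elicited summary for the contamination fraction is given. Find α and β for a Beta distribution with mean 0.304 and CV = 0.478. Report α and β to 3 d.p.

α = 2.742, β = 6.278

σ = CV·μ = 0.478×0.304 = 0.14531, so σ² = 0.021116.
s+1 = μ(1−μ)/σ² = 0.211584/0.021116 = 10.0203, so s = α+β = 9.0203.
α = μs = 2.742, β = (1−μ)s = 6.278.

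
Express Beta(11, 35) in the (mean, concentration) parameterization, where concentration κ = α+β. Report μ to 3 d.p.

κ = α+β = 11+35 = 46; μ = α/κ = 11/46 = 0.239.

μ = 0.239, κ = 46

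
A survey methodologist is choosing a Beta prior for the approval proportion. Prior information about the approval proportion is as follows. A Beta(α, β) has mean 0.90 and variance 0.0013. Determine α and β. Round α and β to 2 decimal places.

α = 61.41, β = 6.82

By moment matching, α+β = μ(1−μ)/σ² − 1 = (0.90·0.10)/0.0013 − 1 = 69.2308 − 1 = 68.2308.
Since α/(α+β) = μ, α = 0.90·68.2308 = 61.41 and β = 0.10·68.2308 = 6.82.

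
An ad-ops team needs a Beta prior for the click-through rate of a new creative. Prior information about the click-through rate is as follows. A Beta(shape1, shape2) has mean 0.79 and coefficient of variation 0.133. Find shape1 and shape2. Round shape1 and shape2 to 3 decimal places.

shape1 = 11.082, shape2 = 2.946

Var = (CV·μ)² = (0.133×0.79)² = 0.011040.
shape1+shape2 = μ(1−μ)/Var − 1 = 0.1659/0.011040 − 1 = 14.0276.
Thus shape1 = 0.79·14.0276 = 11.082 and shape2 = 0.21·14.0276 = 2.946.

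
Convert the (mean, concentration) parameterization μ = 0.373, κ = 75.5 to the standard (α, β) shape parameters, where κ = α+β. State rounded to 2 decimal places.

α = μκ = 0.373×75.5 = 28.16 and β = (1−μ)κ = 0.627×75.5 = 47.34.

α = 28.16, β = 47.34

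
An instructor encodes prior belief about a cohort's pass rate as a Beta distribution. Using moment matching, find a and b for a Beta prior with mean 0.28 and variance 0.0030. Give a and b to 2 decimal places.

a = 18.54, b = 47.66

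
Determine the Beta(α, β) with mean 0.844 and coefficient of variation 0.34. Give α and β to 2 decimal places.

σ = CV·μ = 0.34×0.844 = 0.28696, so σ² = 0.082346.
s+1 = μ(1−μ)/σ² = 0.131664/0.082346 = 1.5989, so s = α+β = 0.5989.
α = μs = 0.51, β = (1−μ)s = 0.09.

α = 0.51, β = 0.09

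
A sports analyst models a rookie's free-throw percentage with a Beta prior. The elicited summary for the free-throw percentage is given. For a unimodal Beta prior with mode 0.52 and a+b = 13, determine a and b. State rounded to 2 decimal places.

a = 6.72, b = 6.28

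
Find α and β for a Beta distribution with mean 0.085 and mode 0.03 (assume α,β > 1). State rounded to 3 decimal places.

α = 1.453, β = 15.638

With s = α+β: μ = α/s and mode = (α−1)/(s−2). Eliminating α = μs,
μs − 1 = m(s−2) ⇒ s(μ−m) = 1−2m ⇒ s = 0.94/0.055 = 17.0909.
So α = μs = 1.453, β = (1−μ)s = 15.638.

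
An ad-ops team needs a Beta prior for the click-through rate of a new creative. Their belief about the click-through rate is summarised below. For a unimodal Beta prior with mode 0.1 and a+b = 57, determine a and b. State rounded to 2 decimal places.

a = 6.50, b = 50.50

Mode = (a−1)/(κ−2) with κ = a+b, so a−1 = 0.1·55 = 5.50.
a = 6.50; b = κ − a = 50.50.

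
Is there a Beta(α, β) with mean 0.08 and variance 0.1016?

No

A Beta with mean μ has variance μ(1−μ)/(α+β+1) < μ(1−μ).
Here μ(1−μ) = 0.08×0.92 = 0.0736, and 0.1016 ≥ 0.0736.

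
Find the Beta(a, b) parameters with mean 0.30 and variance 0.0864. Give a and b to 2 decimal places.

a = 0.43, b = 1.00

By moment matching, a+b = μ(1−μ)/σ² − 1 = (0.30·0.70)/0.0864 − 1 = 2.4306 − 1 = 1.4306.
Since a/(a+b) = μ, a = 0.30·1.4306 = 0.43 and b = 0.70·1.4306 = 1.00.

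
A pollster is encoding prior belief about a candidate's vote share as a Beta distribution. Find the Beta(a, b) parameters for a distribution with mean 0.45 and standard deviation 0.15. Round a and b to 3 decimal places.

a = 4.500, b = 5.500

σ² = 0.15² = 0.0225.
With s = a+b, Var = μ(1−μ)/(s+1), so s+1 = (0.45×0.55)/0.0225 = 11.0000 and s = 10.0000.
a = μs = 4.500, b = (1−μ)s = 5.500.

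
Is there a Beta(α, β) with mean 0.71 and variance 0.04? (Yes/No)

The Beta variance bound is σ² < μ(1−μ).
Here μ(1−μ) = 0.71×0.29 = 0.2059, and 0.04 < 0.2059.

Yes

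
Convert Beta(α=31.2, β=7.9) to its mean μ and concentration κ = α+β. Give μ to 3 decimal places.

μ = 0.798, κ = 39.1

κ = α+β = 31.2+7.9 = 39.1; μ = α/κ = 31.2/39.1 = 0.798.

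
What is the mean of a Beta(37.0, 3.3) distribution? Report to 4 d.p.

0.9181

The Beta mean is α/(α+β) = 37.0/(37.0+3.3) = 0.9181.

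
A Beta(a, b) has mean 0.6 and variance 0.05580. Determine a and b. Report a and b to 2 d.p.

Write ν = a+b; then a = μν and Var = μ(1−μ)/(ν+1).
ν = μ(1−μ)/Var − 1 = 0.24/0.05580 − 1 = 3.3011.
a = 0.6·3.3011 = 1.98, b = 0.4·3.3011 = 1.32.

a = 1.98, b = 1.32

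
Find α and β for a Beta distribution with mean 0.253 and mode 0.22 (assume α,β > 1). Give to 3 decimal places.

Let s = α+β. Mean gives α = μs = 0.253s; mode gives (α−1)/(s−2) = 0.22.
Substituting: 0.253s − 1 = 0.22(s−2) = 0.22s − 0.44, so 0.033s = 0.56 and s = 16.9697.
Then α = 0.253×16.9697 = 4.293 and β = s−α = 12.676.

α = 4.293, β = 12.676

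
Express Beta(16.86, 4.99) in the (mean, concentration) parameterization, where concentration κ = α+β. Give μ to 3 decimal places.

κ = α+β = 16.86+4.99 = 21.85; μ = α/κ = 16.86/21.85 = 0.772.

μ = 0.772, κ = 21.85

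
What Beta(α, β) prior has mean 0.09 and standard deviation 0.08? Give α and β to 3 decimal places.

α = 1.062, β = 10.735

σ² = 0.08² = 0.0064.
With s = α+β, Var = μ(1−μ)/(s+1), so s+1 = (0.09×0.91)/0.0064 = 12.7969 and s = 11.7969.
α = μs = 1.062, β = (1−μ)s = 10.735.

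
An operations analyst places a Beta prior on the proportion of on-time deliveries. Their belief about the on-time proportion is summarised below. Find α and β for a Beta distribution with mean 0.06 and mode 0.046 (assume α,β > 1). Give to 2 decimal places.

α = 3.89, β = 60.97

With s = α+β: μ = α/s and mode = (α−1)/(s−2). Eliminating α = μs,
μs − 1 = m(s−2) ⇒ s(μ−m) = 1−2m ⇒ s = 0.908/0.014 = 64.8571.
So α = μs = 3.89, β = (1−μ)s = 60.97.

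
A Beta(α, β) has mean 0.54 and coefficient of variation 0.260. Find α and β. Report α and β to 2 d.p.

σ = CV·μ = 0.260×0.54 = 0.14040, so σ² = 0.019712.
s+1 = μ(1−μ)/σ² = 0.2484/0.019712 = 12.6014, so s = α+β = 11.6014.
α = μs = 6.26, β = (1−μ)s = 5.34.

α = 6.26, β = 5.34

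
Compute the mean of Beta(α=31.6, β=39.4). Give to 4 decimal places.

The Beta mean is α/(α+β) = 31.6/(31.6+39.4) = 0.4451.

0.4451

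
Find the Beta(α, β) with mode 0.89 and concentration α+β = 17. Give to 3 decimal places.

For α,β>1 the mode is (α−1)/(α+β−2), so α = mode·(κ−2)+1 = 0.89×15+1 = 14.350.
And β = (1−mode)·(κ−2)+1 = 0.11×15+1 = 2.650.

α = 14.350, β = 2.650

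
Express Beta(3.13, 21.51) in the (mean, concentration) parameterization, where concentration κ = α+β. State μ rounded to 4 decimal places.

κ = α+β = 3.13+21.51 = 24.64; μ = α/κ = 3.13/24.64 = 0.1270.

μ = 0.1270, κ = 24.64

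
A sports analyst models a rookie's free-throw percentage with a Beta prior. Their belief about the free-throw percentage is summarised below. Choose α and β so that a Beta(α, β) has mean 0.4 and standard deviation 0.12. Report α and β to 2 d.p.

α = 6.27, β = 9.40

First σ² = 0.0144. Setting α = μn, β = (1−μ)n with n = α+β,
μ(1−μ)/(n+1) = 0.0144 ⇒ n+1 = 0.24/0.0144 = 16.6667 ⇒ n = 15.6667.
Hence α = 0.4×15.6667 = 6.27, β = 0.6×15.6667 = 9.40.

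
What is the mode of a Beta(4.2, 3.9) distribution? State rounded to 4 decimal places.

With α,β > 1, mode = (α−1)/(α+β−2) = 3.2/6.1 = 0.5246.

0.5246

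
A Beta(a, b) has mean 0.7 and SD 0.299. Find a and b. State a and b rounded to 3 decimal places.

σ² = 0.299² = 0.089401.
With s = a+b, Var = μ(1−μ)/(s+1), so s+1 = (0.7×0.3)/0.089401 = 2.3490 and s = 1.3490.
a = μs = 0.944, b = (1−μ)s = 0.405.

a = 0.944, b = 0.405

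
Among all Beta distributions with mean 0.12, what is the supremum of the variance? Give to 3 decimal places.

0.106

For fixed mean μ the Beta variance is μ(1−μ)/(α+β+1), increasing as α+β decreases.
Its least upper bound (not attained) is μ(1−μ) = 0.12·0.88 = 0.106.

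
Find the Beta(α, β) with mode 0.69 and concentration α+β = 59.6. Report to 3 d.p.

Mode = (α−1)/(κ−2) with κ = α+β, so α−1 = 0.69·57.6 = 39.744.
α = 40.744; β = κ − α = 18.856.

α = 40.744, β = 18.856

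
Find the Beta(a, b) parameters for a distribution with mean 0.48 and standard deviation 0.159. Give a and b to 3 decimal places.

a = 4.259, b = 4.614

First σ² = 0.025281. Setting a = μn, b = (1−μ)n with n = a+b,
μ(1−μ)/(n+1) = 0.025281 ⇒ n+1 = 0.2496/0.025281 = 9.8730 ⇒ n = 8.8730.
Hence a = 0.48×8.8730 = 4.259, b = 0.52×8.8730 = 4.614.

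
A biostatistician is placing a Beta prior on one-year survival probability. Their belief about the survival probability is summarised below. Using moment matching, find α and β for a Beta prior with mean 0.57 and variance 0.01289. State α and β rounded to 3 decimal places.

Write ν = α+β; then α = μν and Var = μ(1−μ)/(ν+1).
ν = μ(1−μ)/Var − 1 = 0.2451/0.01289 − 1 = 18.0147.
α = 0.57·18.0147 = 10.268, β = 0.43·18.0147 = 7.746.

α = 10.268, β = 7.746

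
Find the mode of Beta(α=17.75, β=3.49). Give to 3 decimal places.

0.871

The density x^(α−1)(1−x)^(β−1) is maximised at (α−1)/(α+β−2) = 16.75/19.24 = 0.871.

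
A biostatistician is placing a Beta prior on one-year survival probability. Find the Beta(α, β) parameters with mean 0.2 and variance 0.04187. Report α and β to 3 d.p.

Let s = α+β. The Beta variance is μ(1−μ)/(s+1).
So s+1 = μ(1−μ)/σ² = (0.2×0.8)/0.04187 = 0.16/0.04187 = 3.8214, giving s = 2.8214.
Then α = μs = 0.2×2.8214 = 0.564 and β = (1−μ)s = 0.8×2.8214 = 2.257.

α = 0.564, β = 2.257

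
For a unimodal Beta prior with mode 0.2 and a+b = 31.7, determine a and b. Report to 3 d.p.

Since the density peak of Beta(a,b) is at (a−1)/(a+b−2),
a = 1 + 0.2(31.7−2) = 6.940 and b = 31.7 − 6.940 = 24.760.

a = 6.940, b = 24.760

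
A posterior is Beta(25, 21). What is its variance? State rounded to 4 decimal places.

0.0053

α+β = 46 and αβ = 525, so Var = αβ/[(α+β)²(α+β+1)] = 525/99452 = 0.0053.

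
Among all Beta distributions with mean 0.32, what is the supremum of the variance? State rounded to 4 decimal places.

0.2176

For fixed mean μ the Beta variance is μ(1−μ)/(α+β+1), increasing as α+β decreases.
Its least upper bound (not attained) is μ(1−μ) = 0.32·0.68 = 0.2176.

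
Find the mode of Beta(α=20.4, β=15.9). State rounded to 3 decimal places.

0.566

With α,β > 1, mode = (α−1)/(α+β−2) = 19.4/34.3 = 0.566.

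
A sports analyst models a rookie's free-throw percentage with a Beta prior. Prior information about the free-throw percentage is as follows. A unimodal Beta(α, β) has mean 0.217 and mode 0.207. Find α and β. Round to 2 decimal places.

α = 12.72, β = 45.88

With s = α+β: μ = α/s and mode = (α−1)/(s−2). Eliminating α = μs,
μs − 1 = m(s−2) ⇒ s(μ−m) = 1−2m ⇒ s = 0.586/0.010 = 58.6000.
So α = μs = 12.72, β = (1−μ)s = 45.88.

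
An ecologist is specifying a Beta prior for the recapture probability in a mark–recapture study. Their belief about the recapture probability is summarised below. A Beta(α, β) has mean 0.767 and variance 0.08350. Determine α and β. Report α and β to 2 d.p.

α = 0.87, β = 0.27

By moment matching, α+β = μ(1−μ)/σ² − 1 = (0.767·0.233)/0.08350 − 1 = 2.1403 − 1 = 1.1403.
Since α/(α+β) = μ, α = 0.767·1.1403 = 0.87 and β = 0.233·1.1403 = 0.27.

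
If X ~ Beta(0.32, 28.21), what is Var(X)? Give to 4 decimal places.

0.0004

α+β = 28.53 and αβ = 9.0272, so Var = αβ/[(α+β)²(α+β+1)] = 9.0272/24036.265377 = 0.0004.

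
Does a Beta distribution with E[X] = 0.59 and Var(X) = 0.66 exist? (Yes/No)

No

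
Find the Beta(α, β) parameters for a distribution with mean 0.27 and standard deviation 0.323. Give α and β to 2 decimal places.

First σ² = 0.104329. Setting α = μn, β = (1−μ)n with n = α+β,
μ(1−μ)/(n+1) = 0.104329 ⇒ n+1 = 0.1971/0.104329 = 1.8892 ⇒ n = 0.8892.
Hence α = 0.27×0.8892 = 0.24, β = 0.73×0.8892 = 0.65.

α = 0.24, β = 0.65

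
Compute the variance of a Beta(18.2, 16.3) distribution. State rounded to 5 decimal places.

α+β = 34.5 and αβ = 296.66, so Var = αβ/[(α+β)²(α+β+1)] = 296.66/42253.875 = 0.00702.

0.00702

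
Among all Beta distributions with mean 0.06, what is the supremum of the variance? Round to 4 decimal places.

For fixed mean μ the Beta variance is μ(1−μ)/(α+β+1), increasing as α+β decreases.
Its least upper bound (not attained) is μ(1−μ) = 0.06·0.94 = 0.0564.

0.0564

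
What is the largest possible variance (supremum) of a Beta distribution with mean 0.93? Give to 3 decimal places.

0.065

Var = μ(1−μ)/(α+β+1), which approaches μ(1−μ) as α+β → 0.
So the supremum is μ(1−μ) = 0.93×0.07 = 0.065.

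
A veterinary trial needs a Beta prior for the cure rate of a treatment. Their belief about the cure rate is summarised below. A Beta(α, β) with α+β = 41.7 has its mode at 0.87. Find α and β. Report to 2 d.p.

α = 35.54, β = 6.16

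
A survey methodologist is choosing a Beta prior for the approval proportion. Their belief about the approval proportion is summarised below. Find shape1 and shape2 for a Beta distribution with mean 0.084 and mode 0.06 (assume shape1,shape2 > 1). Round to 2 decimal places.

shape1 = 3.08, shape2 = 33.59

Let s = shape1+shape2. Mean gives shape1 = μs = 0.084s; mode gives (shape1−1)/(s−2) = 0.06.
Substituting: 0.084s − 1 = 0.06(s−2) = 0.06s − 0.12, so 0.024s = 0.88 and s = 36.6667.
Then shape1 = 0.084×36.6667 = 3.08 and shape2 = s−shape1 = 33.59.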